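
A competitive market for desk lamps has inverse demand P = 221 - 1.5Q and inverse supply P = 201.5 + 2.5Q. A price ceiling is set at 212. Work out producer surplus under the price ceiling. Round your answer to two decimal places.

Without the control, 221 - 1.5Q = 201.5 + 2.5Q so Q* = 4.875 and P* = 213.6875.
At the ceiling price 212, quantity supplied is (212 - 201.5)/2.5 = 4.2; supply is the short side, so Q = 4.2 trades at P = 212.
PS is the triangle above supply below 212: (1/2)(4.2)(212 - 201.5) = 22.05.

22.05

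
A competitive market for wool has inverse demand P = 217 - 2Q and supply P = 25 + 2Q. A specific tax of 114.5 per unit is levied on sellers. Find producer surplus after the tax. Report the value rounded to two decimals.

Without the tax, 217 - 2Q = 25 + 2Q so Q* = 48 and P* = 121.
With the tax, sellers need 114.5 more per unit: 217 - 2Q = 25 + 2Q + 114.5, so Q_t = 19.375. Buyers pay P_b = 178.25; sellers receive P_s = P_b - 114.5 = 63.75.
Producer surplus is the triangle above supply below P_s: (1/2)(19.375)(63.75 - 25) = 375.3906.

375.39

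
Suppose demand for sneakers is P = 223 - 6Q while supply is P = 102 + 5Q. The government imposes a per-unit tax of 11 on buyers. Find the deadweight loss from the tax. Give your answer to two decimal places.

5.50

Pre-tax equilibrium: 223 - 6Q = 102 + 5Q gives Q* = 11, P* = 157.
A tax on buyers shifts demand down by 11: (223 - 11) - 6Q = 102 + 5Q, so Q_t = 10. Buyers pay P_b = 163; sellers receive P_s = P_b - 11 = 152.
The welfare triangle lost has base Q* - Q_t = 1 and height t = 11, so DWL = (1/2)(1)(11) = 5.5.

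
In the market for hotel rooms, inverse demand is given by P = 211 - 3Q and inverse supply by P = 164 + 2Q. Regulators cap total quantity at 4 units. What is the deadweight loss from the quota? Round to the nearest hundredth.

Unrestricted equilibrium: Q* = (211 - 164)/(3 + 2) = 9.4.
At Q = 4 the demand price is 211 - 3(4) = 199 and the supply price is 164 + 2(4) = 172.
Deadweight loss is the triangle between the curves from 4 to 9.4: (1/2)(199 - 172)(9.4 - 4) = 72.9.

72.90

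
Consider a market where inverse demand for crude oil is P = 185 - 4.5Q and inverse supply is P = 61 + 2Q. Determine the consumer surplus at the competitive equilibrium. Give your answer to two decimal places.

818.84

Set 185 - 4.5Q = 61 + 2Q, which gives 124 = 6.5Q, so Q* = 19.0769 and P* = 185 - 4.5(19.0769) = 99.1538.
The demand choke price is 185, so CS = (1/2)(Q*)(185 - P*) = (1/2)(19.0769)(85.8462) = 818.8402.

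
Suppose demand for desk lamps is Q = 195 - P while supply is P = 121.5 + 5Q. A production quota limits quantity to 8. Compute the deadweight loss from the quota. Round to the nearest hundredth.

54.19

Rewriting demand in inverse form: P = 195 - Q.
Without the quota, 195 - Q = 121.5 + 5Q gives Q* = 12.25.
At Q = 8 the demand price is 195 - (8) = 187 and the supply price is 121.5 + 5(8) = 161.5.
Deadweight loss is the triangle between the curves from 8 to 12.25: (1/2)(187 - 161.5)(12.25 - 8) = 54.1875.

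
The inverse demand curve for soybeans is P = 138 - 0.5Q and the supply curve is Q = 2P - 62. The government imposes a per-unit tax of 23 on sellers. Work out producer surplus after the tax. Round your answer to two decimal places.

1764.00

Rewriting supply in inverse form: P = 31 + 0.5Q.
Pre-tax equilibrium: 138 - 0.5Q = 31 + 0.5Q gives Q* = 107, P* = 84.5.
A tax on sellers shifts supply up by 23: 138 - 0.5Q = 31 + 0.5Q + 23, so Q_t = 84. Buyers pay P_b = 96; sellers receive P_s = P_b - 23 = 73.
PS = (1/2)(Q_t)(P_s - 31) = (1/2)(84)(42) = 1764.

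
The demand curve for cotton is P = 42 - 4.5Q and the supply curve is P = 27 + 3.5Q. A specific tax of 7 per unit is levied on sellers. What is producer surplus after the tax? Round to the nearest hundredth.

Without the tax, 42 - 4.5Q = 27 + 3.5Q so Q* = 1.875 and P* = 33.5625.
A tax on sellers shifts supply up by 7: 42 - 4.5Q = 27 + 3.5Q + 7, so Q_t = 1. Buyers pay P_b = 37.5; sellers receive P_s = P_b - 7 = 30.5.
PS = (1/2)(Q_t)(P_s - 27) = (1/2)(1)(3.5) = 1.75.

1.75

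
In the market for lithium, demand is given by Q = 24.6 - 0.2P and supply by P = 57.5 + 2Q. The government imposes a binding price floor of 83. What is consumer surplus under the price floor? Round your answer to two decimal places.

160.00

Rewriting demand in inverse form: P = 123 - 5Q.
Without the control, 123 - 5Q = 57.5 + 2Q so Q* = 9.3571 and P* = 76.2143.
At the floor price 83, quantity demanded is (123 - 83)/5 = 8; demand is the short side, so Q = 8 trades at P = 83.
CS is the triangle under demand above 83: (1/2)(8)(123 - 83) = 160.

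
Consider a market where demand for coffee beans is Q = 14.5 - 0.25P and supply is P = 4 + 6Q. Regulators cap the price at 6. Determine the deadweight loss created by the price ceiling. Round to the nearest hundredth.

Rewriting demand in inverse form: P = 58 - 4Q.
Free-market equilibrium: 58 - 4Q = 4 + 6Q gives Q* = 5.4, P* = 36.4.
At P = 6, sellers supply (6 - 4)/6 = 0.3333 while buyers want more, so the quantity traded is 0.3333 at price 6.
At Q = 0.3333 the demand price is 56.6667 and the supply price is 6. Deadweight loss is the triangle between the curves from 0.3333 to 5.4: (1/2)(56.6667 - 6)(5.4 - 0.3333) = 128.3556.

128.36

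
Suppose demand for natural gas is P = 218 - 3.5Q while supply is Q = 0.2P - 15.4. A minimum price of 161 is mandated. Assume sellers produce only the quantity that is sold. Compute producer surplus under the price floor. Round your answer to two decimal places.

Rewriting supply in inverse form: P = 77 + 5Q.
Free-market equilibrium: 218 - 3.5Q = 77 + 5Q gives Q* = 16.5882, P* = 159.9412.
At P = 161, buyers demand (218 - 161)/3.5 = 16.2857 while sellers would supply more, so the quantity traded is 16.2857 at price 161.
The supply price at Q = 16.2857 is 158.4286. PS is the trapezoid between 161 and supply over [0, 16.2857]: (1/2)[(161 - 77) + (161 - 158.4286)](16.2857) = 704.9388.

704.94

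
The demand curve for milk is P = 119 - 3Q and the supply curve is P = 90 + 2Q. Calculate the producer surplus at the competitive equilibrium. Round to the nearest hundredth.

33.64

Equilibrium: 119 - 3Q = 90 + 2Q, so Q* = 5.8 and P* = 101.6.
PS is the area between P* and the supply curve from 0 to Q*: (1/2)(5.8)(11.6) = 33.64.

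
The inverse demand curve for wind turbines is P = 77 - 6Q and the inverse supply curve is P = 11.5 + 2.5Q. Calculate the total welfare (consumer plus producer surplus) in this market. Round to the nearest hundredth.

252.37

Setting demand equal to supply, 65.5 = 8.5Q, so Q* = 7.7059 and P* = 30.7647.
Total surplus is the full triangle between the curves from 0 to Q*: (1/2)(7.7059)(77 - 11.5) = 252.3676.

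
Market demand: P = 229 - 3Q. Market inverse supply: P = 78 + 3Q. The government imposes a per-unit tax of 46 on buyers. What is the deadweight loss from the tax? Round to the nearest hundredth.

176.33

Pre-tax equilibrium: 229 - 3Q = 78 + 3Q gives Q* = 25.1667, P* = 153.5.
With the tax, buyers' net willingness to pay falls by 46: (229 - 46) - 3Q = 78 + 3Q, so Q_t = 17.5. Buyers pay P_b = 176.5; sellers receive P_s = P_b - 46 = 130.5.
Deadweight loss is the triangle between the curves from Q_t to Q*: (1/2)(25.1667 - 17.5)(46) = 176.3333.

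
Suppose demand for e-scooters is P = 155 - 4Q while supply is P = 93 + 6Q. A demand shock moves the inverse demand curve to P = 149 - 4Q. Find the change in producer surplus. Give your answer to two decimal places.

Initial equilibrium: Q_0 = 6.2, P_0 = 130.2; CS_0 = (1/2)(6.2)(24.8) = 76.88, PS_0 = (1/2)(6.2)(37.2) = 115.32.
New equilibrium: 149 - 4Q = 93 + 6Q gives Q_1 = 5.6, P_1 = 126.6; CS_1 = 62.72, PS_1 = 94.08.
Change in producer surplus = 94.08 - 115.32 = -21.24.

-21.24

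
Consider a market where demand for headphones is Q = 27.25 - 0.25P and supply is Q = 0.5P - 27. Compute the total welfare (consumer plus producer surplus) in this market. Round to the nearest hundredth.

252.08

Rewriting demand in inverse form: P = 109 - 4Q.
Rewriting supply in inverse form: P = 54 + 2Q.
Setting demand equal to supply, 55 = 6Q, so Q* = 9.1667 and P* = 72.3333.
Total surplus is the full triangle between the curves from 0 to Q*: (1/2)(9.1667)(109 - 54) = 252.0833.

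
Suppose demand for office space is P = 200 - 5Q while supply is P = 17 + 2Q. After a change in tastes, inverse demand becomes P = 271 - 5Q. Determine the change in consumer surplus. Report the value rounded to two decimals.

1583.01

Initial equilibrium: Q_0 = 26.1429, P_0 = 69.2857; CS_0 = (1/2)(26.1429)(130.7143) = 1708.6224, PS_0 = (1/2)(26.1429)(52.2857) = 683.449.
New equilibrium: 271 - 5Q = 17 + 2Q gives Q_1 = 36.2857, P_1 = 89.5714; CS_1 = 3291.6327, PS_1 = 1316.6531.
Change in consumer surplus = 3291.6327 - 1708.6224 = 1583.0102.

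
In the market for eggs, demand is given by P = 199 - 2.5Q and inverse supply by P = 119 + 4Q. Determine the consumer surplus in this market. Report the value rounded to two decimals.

Equilibrium: 199 - 2.5Q = 119 + 4Q, so Q* = 12.3077 and P* = 168.2308.
Consumer surplus is the triangle under demand above P*: (1/2)(12.3077)(199 - 168.2308) = (1/2)(12.3077)(30.7692) = 189.3491.

189.35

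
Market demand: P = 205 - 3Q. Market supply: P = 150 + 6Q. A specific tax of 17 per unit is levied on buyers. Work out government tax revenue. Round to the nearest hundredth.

Without the tax, 205 - 3Q = 150 + 6Q so Q* = 6.1111 and P* = 186.6667.
A tax on buyers shifts demand down by 17: (205 - 17) - 3Q = 150 + 6Q, so Q_t = 4.2222. Buyers pay P_b = 192.3333; sellers receive P_s = P_b - 17 = 175.3333.
Tax revenue = t x Q_t = 17 x 4.2222 = 71.7778.

71.78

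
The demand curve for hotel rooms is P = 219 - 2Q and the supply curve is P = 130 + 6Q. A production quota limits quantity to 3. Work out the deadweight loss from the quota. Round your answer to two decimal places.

Without the quota, 219 - 2Q = 130 + 6Q gives Q* = 11.125.
At Q = 3 the demand price is 219 - 2(3) = 213 and the supply price is 130 + 6(3) = 148.
DWL = (1/2)(gap between curves at 3) x (Q* - 3) = (1/2)(65)(8.125) = 264.0625.

264.06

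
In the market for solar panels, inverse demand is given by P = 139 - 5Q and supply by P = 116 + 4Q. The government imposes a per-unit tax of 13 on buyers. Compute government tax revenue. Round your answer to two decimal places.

14.44

Without the tax, 139 - 5Q = 116 + 4Q so Q* = 2.5556 and P* = 126.2222.
A tax on buyers shifts demand down by 13: (139 - 13) - 5Q = 116 + 4Q, so Q_t = 1.1111. Buyers pay P_b = 133.4444; sellers receive P_s = P_b - 13 = 120.4444.
Revenue is the tax times quantity traded: 13 x 1.1111 = 14.4444.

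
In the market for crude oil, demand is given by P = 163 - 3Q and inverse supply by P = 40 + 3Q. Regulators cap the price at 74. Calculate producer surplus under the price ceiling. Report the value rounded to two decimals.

Free-market equilibrium: 163 - 3Q = 40 + 3Q gives Q* = 20.5, P* = 101.5.
At P = 74, sellers supply (74 - 40)/3 = 11.3333 while buyers want more, so the quantity traded is 11.3333 at price 74.
PS is the triangle above supply below 74: (1/2)(11.3333)(74 - 40) = 192.6667.

192.67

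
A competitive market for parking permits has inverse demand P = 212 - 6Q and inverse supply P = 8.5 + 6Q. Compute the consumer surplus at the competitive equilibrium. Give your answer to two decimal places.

862.76

Equilibrium: 212 - 6Q = 8.5 + 6Q, so Q* = 16.9583 and P* = 110.25.
CS is the area between the demand curve and P* from 0 to Q*: (1/2)(16.9583)(101.75) = 862.7552.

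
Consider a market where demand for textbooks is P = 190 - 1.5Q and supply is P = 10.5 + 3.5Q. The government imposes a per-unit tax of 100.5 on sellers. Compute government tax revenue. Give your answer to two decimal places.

Without the tax, 190 - 1.5Q = 10.5 + 3.5Q so Q* = 35.9 and P* = 136.15.
A tax on sellers shifts supply up by 100.5: 190 - 1.5Q = 10.5 + 3.5Q + 100.5, so Q_t = 15.8. Buyers pay P_b = 166.3; sellers receive P_s = P_b - 100.5 = 65.8.
Tax revenue = t x Q_t = 100.5 x 15.8 = 1587.9.

1587.90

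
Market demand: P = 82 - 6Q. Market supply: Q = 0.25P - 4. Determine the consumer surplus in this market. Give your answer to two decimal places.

130.68

Rewriting supply in inverse form: P = 16 + 4Q.
Equilibrium: 82 - 6Q = 16 + 4Q, so Q* = 6.6 and P* = 42.4.
Consumer surplus is the triangle under demand above P*: (1/2)(6.6)(82 - 42.4) = (1/2)(6.6)(39.6) = 130.68.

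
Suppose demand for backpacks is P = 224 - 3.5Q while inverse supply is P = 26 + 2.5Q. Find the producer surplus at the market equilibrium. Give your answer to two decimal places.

1361.25

Setting demand equal to supply, 198 = 6Q, so Q* = 33 and P* = 108.5.
Producer surplus is the triangle above supply below P*: (1/2)(33)(108.5 - 26) = (1/2)(33)(82.5) = 1361.25.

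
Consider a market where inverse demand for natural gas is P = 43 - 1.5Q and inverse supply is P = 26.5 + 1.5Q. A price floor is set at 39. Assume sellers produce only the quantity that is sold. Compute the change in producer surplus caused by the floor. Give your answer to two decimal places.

Without the control, 43 - 1.5Q = 26.5 + 1.5Q so Q* = 5.5 and P* = 34.75.
At P = 39, buyers demand (43 - 39)/1.5 = 2.6667 while sellers would supply more, so the quantity traded is 2.6667 at price 39.
PS goes from (1/2)(5.5)(8.25) = 22.6875 to 28 (computed as (39 - 26.5)(2.6667) - (1/2)(1.5)(2.6667)^2), a change of 5.3125.

5.31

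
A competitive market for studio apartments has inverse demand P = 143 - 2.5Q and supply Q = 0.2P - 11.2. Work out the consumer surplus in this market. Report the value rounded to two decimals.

Rewriting supply in inverse form: P = 56 + 5Q.
Set 143 - 2.5Q = 56 + 5Q, which gives 87 = 7.5Q, so Q* = 11.6 and P* = 143 - 2.5(11.6) = 114.
Consumer surplus is the triangle under demand above P*: (1/2)(11.6)(143 - 114) = (1/2)(11.6)(29) = 168.2.

168.20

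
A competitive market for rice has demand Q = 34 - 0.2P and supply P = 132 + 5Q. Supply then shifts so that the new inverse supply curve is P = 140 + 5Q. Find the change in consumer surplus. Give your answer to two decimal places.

-13.60

Rewriting demand in inverse form: P = 170 - 5Q.
Initial equilibrium: Q_0 = 3.8, P_0 = 151; CS_0 = (1/2)(3.8)(19) = 36.1, PS_0 = (1/2)(3.8)(19) = 36.1.
New equilibrium: 170 - 5Q = 140 + 5Q gives Q_1 = 3, P_1 = 155; CS_1 = 22.5, PS_1 = 22.5.
Change in consumer surplus = 22.5 - 36.1 = -13.6.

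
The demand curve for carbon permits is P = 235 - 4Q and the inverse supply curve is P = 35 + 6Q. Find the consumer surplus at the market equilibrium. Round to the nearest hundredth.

800.00

Setting demand equal to supply, 200 = 10Q, so Q* = 20 and P* = 155.
Consumer surplus is the triangle under demand above P*: (1/2)(20)(235 - 155) = (1/2)(20)(80) = 800.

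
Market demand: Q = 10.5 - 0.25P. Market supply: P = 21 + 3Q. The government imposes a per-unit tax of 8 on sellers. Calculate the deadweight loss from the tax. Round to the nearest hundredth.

4.57

Rewriting demand in inverse form: P = 42 - 4Q.
Without the tax, 42 - 4Q = 21 + 3Q so Q* = 3 and P* = 30.
With the tax, sellers need 8 more per unit: 42 - 4Q = 21 + 3Q + 8, so Q_t = 1.8571. Buyers pay P_b = 34.5714; sellers receive P_s = P_b - 8 = 26.5714.
The welfare triangle lost has base Q* - Q_t = 1.1429 and height t = 8, so DWL = (1/2)(1.1429)(8) = 4.5714.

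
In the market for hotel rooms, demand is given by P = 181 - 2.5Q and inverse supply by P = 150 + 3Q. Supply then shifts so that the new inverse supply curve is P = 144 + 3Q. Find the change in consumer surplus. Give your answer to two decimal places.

Initial equilibrium: Q_0 = 5.6364, P_0 = 166.9091; CS_0 = (1/2)(5.6364)(14.0909) = 39.7107, PS_0 = (1/2)(5.6364)(16.9091) = 47.6529.
New equilibrium: 181 - 2.5Q = 144 + 3Q gives Q_1 = 6.7273, P_1 = 164.1818; CS_1 = 56.5702, PS_1 = 67.8843.
Change in consumer surplus = 56.5702 - 39.7107 = 16.8595.

16.86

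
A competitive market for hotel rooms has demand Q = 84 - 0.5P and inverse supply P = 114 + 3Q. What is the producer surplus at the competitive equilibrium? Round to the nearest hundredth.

Rewriting demand in inverse form: P = 168 - 2Q.
Equilibrium: 168 - 2Q = 114 + 3Q, so Q* = 10.8 and P* = 146.4.
The supply curve's price intercept is 114, so PS = (1/2)(Q*)(P* - 114) = (1/2)(10.8)(32.4) = 174.96.

174.96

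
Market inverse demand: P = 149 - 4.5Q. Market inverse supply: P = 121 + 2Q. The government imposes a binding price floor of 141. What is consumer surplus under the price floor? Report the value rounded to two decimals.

Without the control, 149 - 4.5Q = 121 + 2Q so Q* = 4.3077 and P* = 129.6154.
At P = 141, buyers demand (149 - 141)/4.5 = 1.7778 while sellers would supply more, so the quantity traded is 1.7778 at price 141.
CS is the triangle under demand above 141: (1/2)(1.7778)(149 - 141) = 7.1111.

7.11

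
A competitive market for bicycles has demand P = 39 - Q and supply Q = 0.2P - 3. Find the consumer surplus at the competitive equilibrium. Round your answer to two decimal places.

8.00

Rewriting supply in inverse form: P = 15 + 5Q.
Setting demand equal to supply, 24 = 6Q, so Q* = 4 and P* = 35.
The demand choke price is 39, so CS = (1/2)(Q*)(39 - P*) = (1/2)(4)(4) = 8.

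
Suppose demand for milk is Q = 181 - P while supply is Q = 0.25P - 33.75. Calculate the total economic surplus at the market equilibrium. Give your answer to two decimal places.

211.60

Rewriting demand in inverse form: P = 181 - Q.
Rewriting supply in inverse form: P = 135 + 4Q.
Setting demand equal to supply, 46 = 5Q, so Q* = 9.2 and P* = 171.8.
CS = (1/2)(9.2)(9.2) = 42.32 and PS = (1/2)(9.2)(36.8) = 169.28, so total surplus = 211.6.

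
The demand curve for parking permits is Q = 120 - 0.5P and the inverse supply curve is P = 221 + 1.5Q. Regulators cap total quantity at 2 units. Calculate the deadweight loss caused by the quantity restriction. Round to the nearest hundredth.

20.57

Rewriting demand in inverse form: P = 240 - 2Q.
Unrestricted equilibrium: Q* = (240 - 221)/(2 + 1.5) = 5.4286.
At Q = 2 the demand price is 240 - 2(2) = 236 and the supply price is 221 + 1.5(2) = 224.
DWL = (1/2)(gap between curves at 2) x (Q* - 2) = (1/2)(12)(3.4286) = 20.5714.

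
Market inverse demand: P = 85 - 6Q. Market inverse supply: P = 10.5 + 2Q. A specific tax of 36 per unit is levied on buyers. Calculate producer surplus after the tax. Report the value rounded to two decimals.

Without the tax, 85 - 6Q = 10.5 + 2Q so Q* = 9.3125 and P* = 29.125.
With the tax, buyers' net willingness to pay falls by 36: (85 - 36) - 6Q = 10.5 + 2Q, so Q_t = 4.8125. Buyers pay P_b = 56.125; sellers receive P_s = P_b - 36 = 20.125.
Producer surplus is the triangle above supply below P_s: (1/2)(4.8125)(20.125 - 10.5) = 23.1602.

23.16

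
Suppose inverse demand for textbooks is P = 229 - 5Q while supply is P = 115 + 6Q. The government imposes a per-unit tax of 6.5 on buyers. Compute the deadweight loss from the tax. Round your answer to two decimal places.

1.92

Without the tax, 229 - 5Q = 115 + 6Q so Q* = 10.3636 and P* = 177.1818.
With the tax, buyers' net willingness to pay falls by 6.5: (229 - 6.5) - 5Q = 115 + 6Q, so Q_t = 9.7727. Buyers pay P_b = 180.1364; sellers receive P_s = P_b - 6.5 = 173.6364.
The welfare triangle lost has base Q* - Q_t = 0.5909 and height t = 6.5, so DWL = (1/2)(0.5909)(6.5) = 1.9205.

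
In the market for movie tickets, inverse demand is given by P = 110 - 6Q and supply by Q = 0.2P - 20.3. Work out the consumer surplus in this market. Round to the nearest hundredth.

1.79

Rewriting supply in inverse form: P = 101.5 + 5Q.
Set 110 - 6Q = 101.5 + 5Q, which gives 8.5 = 11Q, so Q* = 0.7727 and P* = 110 - 6(0.7727) = 105.3636.
The demand choke price is 110, so CS = (1/2)(Q*)(110 - P*) = (1/2)(0.7727)(4.6364) = 1.7913.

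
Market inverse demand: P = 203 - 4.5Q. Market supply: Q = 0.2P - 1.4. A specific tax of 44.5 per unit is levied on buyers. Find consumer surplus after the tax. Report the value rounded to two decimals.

Rewriting supply in inverse form: P = 7 + 5Q.
Pre-tax equilibrium: 203 - 4.5Q = 7 + 5Q gives Q* = 20.6316, P* = 110.1579.
A tax on buyers shifts demand down by 44.5: (203 - 44.5) - 4.5Q = 7 + 5Q, so Q_t = 15.9474. Buyers pay P_b = 131.2368; sellers receive P_s = P_b - 44.5 = 86.7368.
CS = (1/2)(Q_t)(203 - P_b) = (1/2)(15.9474)(71.7632) = 572.2168.

572.22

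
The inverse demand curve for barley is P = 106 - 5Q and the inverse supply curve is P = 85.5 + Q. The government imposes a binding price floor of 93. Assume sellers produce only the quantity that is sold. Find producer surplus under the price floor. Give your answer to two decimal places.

16.12

Free-market equilibrium: 106 - 5Q = 85.5 + Q gives Q* = 3.4167, P* = 88.9167.
At P = 93, buyers demand (106 - 93)/5 = 2.6 while sellers would supply more, so the quantity traded is 2.6 at price 93.
The supply price at Q = 2.6 is 88.1. PS is the trapezoid between 93 and supply over [0, 2.6]: (1/2)[(93 - 85.5) + (93 - 88.1)](2.6) = 16.12.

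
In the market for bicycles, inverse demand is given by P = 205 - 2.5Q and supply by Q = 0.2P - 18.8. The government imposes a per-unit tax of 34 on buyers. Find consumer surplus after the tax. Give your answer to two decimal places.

Rewriting supply in inverse form: P = 94 + 5Q.
Pre-tax equilibrium: 205 - 2.5Q = 94 + 5Q gives Q* = 14.8, P* = 168.
With the tax, buyers' net willingness to pay falls by 34: (205 - 34) - 2.5Q = 94 + 5Q, so Q_t = 10.2667. Buyers pay P_b = 179.3333; sellers receive P_s = P_b - 34 = 145.3333.
CS = (1/2)(Q_t)(205 - P_b) = (1/2)(10.2667)(25.6667) = 131.7556.

131.76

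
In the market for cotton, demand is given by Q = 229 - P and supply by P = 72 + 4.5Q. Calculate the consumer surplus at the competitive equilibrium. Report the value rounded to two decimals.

407.42

Rewriting demand in inverse form: P = 229 - Q.
Equilibrium: 229 - Q = 72 + 4.5Q, so Q* = 28.5455 and P* = 200.4545.
CS is the area between the demand curve and P* from 0 to Q*: (1/2)(28.5455)(28.5455) = 407.4215.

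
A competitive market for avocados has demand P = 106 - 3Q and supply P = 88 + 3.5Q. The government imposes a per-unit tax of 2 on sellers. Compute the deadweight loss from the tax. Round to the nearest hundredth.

0.31

Pre-tax equilibrium: 106 - 3Q = 88 + 3.5Q gives Q* = 2.7692, P* = 97.6923.
With the tax, sellers need 2 more per unit: 106 - 3Q = 88 + 3.5Q + 2, so Q_t = 2.4615. Buyers pay P_b = 98.6154; sellers receive P_s = P_b - 2 = 96.6154.
The welfare triangle lost has base Q* - Q_t = 0.3077 and height t = 2, so DWL = (1/2)(0.3077)(2) = 0.3077.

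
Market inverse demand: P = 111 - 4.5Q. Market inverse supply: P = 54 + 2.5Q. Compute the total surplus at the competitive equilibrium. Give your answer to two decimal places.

Set 111 - 4.5Q = 54 + 2.5Q, which gives 57 = 7Q, so Q* = 8.1429 and P* = 111 - 4.5(8.1429) = 74.3571.
CS = (1/2)(8.1429)(36.6429) = 149.1888 and PS = (1/2)(8.1429)(20.3571) = 82.8827, so total surplus = 232.0714.

232.07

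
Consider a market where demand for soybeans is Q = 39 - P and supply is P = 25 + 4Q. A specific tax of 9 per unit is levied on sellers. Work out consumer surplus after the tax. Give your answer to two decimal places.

0.50

Rewriting demand in inverse form: P = 39 - Q.
Without the tax, 39 - Q = 25 + 4Q so Q* = 2.8 and P* = 36.2.
With the tax, sellers need 9 more per unit: 39 - Q = 25 + 4Q + 9, so Q_t = 1. Buyers pay P_b = 38; sellers receive P_s = P_b - 9 = 29.
CS = (1/2)(Q_t)(39 - P_b) = (1/2)(1)(1) = 0.5.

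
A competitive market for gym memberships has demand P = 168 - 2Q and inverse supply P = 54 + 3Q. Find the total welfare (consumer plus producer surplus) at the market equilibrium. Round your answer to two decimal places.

Setting demand equal to supply, 114 = 5Q, so Q* = 22.8 and P* = 122.4.
Total surplus is the full triangle between the curves from 0 to Q*: (1/2)(22.8)(168 - 54) = 1299.6.

1299.60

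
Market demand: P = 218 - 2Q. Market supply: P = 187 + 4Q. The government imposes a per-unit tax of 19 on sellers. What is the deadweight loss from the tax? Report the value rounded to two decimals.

30.08

Without the tax, 218 - 2Q = 187 + 4Q so Q* = 5.1667 and P* = 207.6667.
A tax on sellers shifts supply up by 19: 218 - 2Q = 187 + 4Q + 19, so Q_t = 2. Buyers pay P_b = 214; sellers receive P_s = P_b - 19 = 195.
Deadweight loss is the triangle between the curves from Q_t to Q*: (1/2)(5.1667 - 2)(19) = 30.0833.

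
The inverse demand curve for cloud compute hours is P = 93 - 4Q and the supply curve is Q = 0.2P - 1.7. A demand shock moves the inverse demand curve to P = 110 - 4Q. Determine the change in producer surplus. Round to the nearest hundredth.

Rewriting supply in inverse form: P = 8.5 + 5Q.
Initial equilibrium: Q_0 = 9.3889, P_0 = 55.4444; CS_0 = (1/2)(9.3889)(37.5556) = 176.3025, PS_0 = (1/2)(9.3889)(46.9444) = 220.3781.
New equilibrium: 110 - 4Q = 8.5 + 5Q gives Q_1 = 11.2778, P_1 = 64.8889; CS_1 = 254.3765, PS_1 = 317.9707.
Change in producer surplus = 317.9707 - 220.3781 = 97.5926.

97.59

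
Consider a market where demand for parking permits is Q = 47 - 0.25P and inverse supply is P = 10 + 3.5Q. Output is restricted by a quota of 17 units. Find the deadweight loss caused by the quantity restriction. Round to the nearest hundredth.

Rewriting demand in inverse form: P = 188 - 4Q.
Unrestricted equilibrium: Q* = (188 - 10)/(4 + 3.5) = 23.7333.
At Q = 17 the demand price is 188 - 4(17) = 120 and the supply price is 10 + 3.5(17) = 69.5.
DWL = (1/2)(gap between curves at 17) x (Q* - 17) = (1/2)(50.5)(6.7333) = 170.0167.

170.02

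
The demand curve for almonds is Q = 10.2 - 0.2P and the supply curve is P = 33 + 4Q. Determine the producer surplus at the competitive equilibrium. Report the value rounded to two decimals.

Rewriting demand in inverse form: P = 51 - 5Q.
Set 51 - 5Q = 33 + 4Q, which gives 18 = 9Q, so Q* = 2 and P* = 51 - 5(2) = 41.
PS is the area between P* and the supply curve from 0 to Q*: (1/2)(2)(8) = 8.

8.00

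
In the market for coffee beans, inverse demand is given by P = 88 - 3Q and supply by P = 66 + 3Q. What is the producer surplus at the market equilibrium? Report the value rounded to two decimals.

Equilibrium: 88 - 3Q = 66 + 3Q, so Q* = 3.6667 and P* = 77.
The supply curve's price intercept is 66, so PS = (1/2)(Q*)(P* - 66) = (1/2)(3.6667)(11) = 20.1667.

20.17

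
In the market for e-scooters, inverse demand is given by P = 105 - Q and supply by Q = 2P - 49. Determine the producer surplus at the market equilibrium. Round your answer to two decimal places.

720.03

Rewriting supply in inverse form: P = 24.5 + 0.5Q.
Set 105 - Q = 24.5 + 0.5Q, which gives 80.5 = 1.5Q, so Q* = 53.6667 and P* = 105 - (53.6667) = 51.3333.
Producer surplus is the triangle above supply below P*: (1/2)(53.6667)(51.3333 - 24.5) = (1/2)(53.6667)(26.8333) = 720.0278.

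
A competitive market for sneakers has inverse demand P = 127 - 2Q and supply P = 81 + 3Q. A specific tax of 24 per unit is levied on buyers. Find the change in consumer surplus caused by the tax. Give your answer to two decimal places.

-65.28

Without the tax, 127 - 2Q = 81 + 3Q so Q* = 9.2 and P* = 108.6.
With the tax, buyers' net willingness to pay falls by 24: (127 - 24) - 2Q = 81 + 3Q, so Q_t = 4.4. Buyers pay P_b = 118.2; sellers receive P_s = P_b - 24 = 94.2.
Consumers lose the trapezoid between P* and P_b out to Q_t plus the triangle from Q_t to Q*: change in CS = 19.36 - 84.64 = -65.28.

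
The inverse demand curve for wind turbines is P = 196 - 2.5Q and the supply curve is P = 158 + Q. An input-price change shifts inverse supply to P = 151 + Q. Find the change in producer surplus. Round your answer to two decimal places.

23.71

Initial equilibrium: Q_0 = 10.8571, P_0 = 168.8571; CS_0 = (1/2)(10.8571)(27.1429) = 147.3469, PS_0 = (1/2)(10.8571)(10.8571) = 58.9388.
New equilibrium: 196 - 2.5Q = 151 + Q gives Q_1 = 12.8571, P_1 = 163.8571; CS_1 = 206.6327, PS_1 = 82.6531.
Change in producer surplus = 82.6531 - 58.9388 = 23.7143.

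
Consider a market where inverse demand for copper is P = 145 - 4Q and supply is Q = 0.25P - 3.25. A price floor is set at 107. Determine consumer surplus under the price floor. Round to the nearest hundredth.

180.50

Rewriting supply in inverse form: P = 13 + 4Q.
Without the control, 145 - 4Q = 13 + 4Q so Q* = 16.5 and P* = 79.
At P = 107, buyers demand (145 - 107)/4 = 9.5 while sellers would supply more, so the quantity traded is 9.5 at price 107.
CS is the triangle under demand above 107: (1/2)(9.5)(145 - 107) = 180.5.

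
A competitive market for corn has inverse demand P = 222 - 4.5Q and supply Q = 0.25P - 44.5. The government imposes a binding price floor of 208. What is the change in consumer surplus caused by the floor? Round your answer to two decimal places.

Rewriting supply in inverse form: P = 178 + 4Q.
Free-market equilibrium: 222 - 4.5Q = 178 + 4Q gives Q* = 5.1765, P* = 198.7059.
At the floor price 208, quantity demanded is (222 - 208)/4.5 = 3.1111; demand is the short side, so Q = 3.1111 trades at P = 208.
CS goes from (1/2)(5.1765)(23.2941) = 60.2907 to 21.7778 (computed as (222 - 208)(3.1111) - (1/2)(4.5)(3.1111)^2), a change of -38.5129.

-38.51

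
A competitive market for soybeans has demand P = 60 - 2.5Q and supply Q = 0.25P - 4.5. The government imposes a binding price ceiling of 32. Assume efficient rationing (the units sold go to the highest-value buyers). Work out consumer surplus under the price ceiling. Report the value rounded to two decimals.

Rewriting supply in inverse form: P = 18 + 4Q.
Free-market equilibrium: 60 - 2.5Q = 18 + 4Q gives Q* = 6.4615, P* = 43.8462.
At P = 32, sellers supply (32 - 18)/4 = 3.5 while buyers want more, so the quantity traded is 3.5 at price 32.
The demand price at Q = 3.5 is 51.25. CS is the trapezoid between demand and 32 over [0, 3.5]: (1/2)[(60 - 32) + (51.25 - 32)](3.5) = 82.6875.

82.69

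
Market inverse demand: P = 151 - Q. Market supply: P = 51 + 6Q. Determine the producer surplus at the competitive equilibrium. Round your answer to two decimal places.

612.24

Equilibrium: 151 - Q = 51 + 6Q, so Q* = 14.2857 and P* = 136.7143.
PS is the area between P* and the supply curve from 0 to Q*: (1/2)(14.2857)(85.7143) = 612.2449.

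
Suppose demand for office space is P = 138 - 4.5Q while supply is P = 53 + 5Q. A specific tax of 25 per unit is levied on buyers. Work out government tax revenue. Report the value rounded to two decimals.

Pre-tax equilibrium: 138 - 4.5Q = 53 + 5Q gives Q* = 8.9474, P* = 97.7368.
A tax on buyers shifts demand down by 25: (138 - 25) - 4.5Q = 53 + 5Q, so Q_t = 6.3158. Buyers pay P_b = 109.5789; sellers receive P_s = P_b - 25 = 84.5789.
Revenue is the tax times quantity traded: 25 x 6.3158 = 157.8947.

157.89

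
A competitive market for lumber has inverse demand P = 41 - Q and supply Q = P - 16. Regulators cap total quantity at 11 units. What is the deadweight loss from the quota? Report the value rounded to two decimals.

2.25

Rewriting supply in inverse form: P = 16 + Q.
Unrestricted equilibrium: Q* = (41 - 16)/(1 + 1) = 12.5.
At Q = 11 the demand price is 41 - (11) = 30 and the supply price is 16 + (11) = 27.
DWL = (1/2)(gap between curves at 11) x (Q* - 11) = (1/2)(3)(1.5) = 2.25.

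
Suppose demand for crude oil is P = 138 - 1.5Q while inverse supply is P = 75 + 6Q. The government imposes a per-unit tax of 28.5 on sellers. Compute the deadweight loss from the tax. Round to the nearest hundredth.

Without the tax, 138 - 1.5Q = 75 + 6Q so Q* = 8.4 and P* = 125.4.
With the tax, sellers need 28.5 more per unit: 138 - 1.5Q = 75 + 6Q + 28.5, so Q_t = 4.6. Buyers pay P_b = 131.1; sellers receive P_s = P_b - 28.5 = 102.6.
The welfare triangle lost has base Q* - Q_t = 3.8 and height t = 28.5, so DWL = (1/2)(3.8)(28.5) = 54.15.

54.15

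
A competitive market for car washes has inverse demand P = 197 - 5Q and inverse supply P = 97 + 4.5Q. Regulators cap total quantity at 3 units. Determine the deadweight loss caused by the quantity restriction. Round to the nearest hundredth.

269.07

Unrestricted equilibrium: Q* = (197 - 97)/(5 + 4.5) = 10.5263.
At Q = 3 the demand price is 197 - 5(3) = 182 and the supply price is 97 + 4.5(3) = 110.5.
DWL = (1/2)(gap between curves at 3) x (Q* - 3) = (1/2)(71.5)(7.5263) = 269.0658.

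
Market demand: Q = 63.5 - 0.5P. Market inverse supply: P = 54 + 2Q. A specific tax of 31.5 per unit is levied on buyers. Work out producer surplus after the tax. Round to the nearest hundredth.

107.64

Rewriting demand in inverse form: P = 127 - 2Q.
Without the tax, 127 - 2Q = 54 + 2Q so Q* = 18.25 and P* = 90.5.
A tax on buyers shifts demand down by 31.5: (127 - 31.5) - 2Q = 54 + 2Q, so Q_t = 10.375. Buyers pay P_b = 106.25; sellers receive P_s = P_b - 31.5 = 74.75.
PS = (1/2)(Q_t)(P_s - 54) = (1/2)(10.375)(20.75) = 107.6406.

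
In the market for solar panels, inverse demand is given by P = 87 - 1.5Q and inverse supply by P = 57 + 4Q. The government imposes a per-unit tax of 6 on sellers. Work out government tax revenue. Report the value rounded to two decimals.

Pre-tax equilibrium: 87 - 1.5Q = 57 + 4Q gives Q* = 5.4545, P* = 78.8182.
A tax on sellers shifts supply up by 6: 87 - 1.5Q = 57 + 4Q + 6, so Q_t = 4.3636. Buyers pay P_b = 80.4545; sellers receive P_s = P_b - 6 = 74.4545.
Revenue is the tax times quantity traded: 6 x 4.3636 = 26.1818.

26.18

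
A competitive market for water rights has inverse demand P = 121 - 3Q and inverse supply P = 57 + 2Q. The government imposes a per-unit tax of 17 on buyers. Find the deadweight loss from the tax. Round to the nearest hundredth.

28.90

Pre-tax equilibrium: 121 - 3Q = 57 + 2Q gives Q* = 12.8, P* = 82.6.
A tax on buyers shifts demand down by 17: (121 - 17) - 3Q = 57 + 2Q, so Q_t = 9.4. Buyers pay P_b = 92.8; sellers receive P_s = P_b - 17 = 75.8.
The welfare triangle lost has base Q* - Q_t = 3.4 and height t = 17, so DWL = (1/2)(3.4)(17) = 28.9.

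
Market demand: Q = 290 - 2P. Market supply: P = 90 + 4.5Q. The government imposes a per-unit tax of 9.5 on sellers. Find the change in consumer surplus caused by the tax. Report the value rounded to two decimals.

-9.55

Rewriting demand in inverse form: P = 145 - 0.5Q.
Without the tax, 145 - 0.5Q = 90 + 4.5Q so Q* = 11 and P* = 139.5.
With the tax, sellers need 9.5 more per unit: 145 - 0.5Q = 90 + 4.5Q + 9.5, so Q_t = 9.1. Buyers pay P_b = 140.45; sellers receive P_s = P_b - 9.5 = 130.95.
Consumers lose the trapezoid between P* and P_b out to Q_t plus the triangle from Q_t to Q*: change in CS = 20.7025 - 30.25 = -9.5475.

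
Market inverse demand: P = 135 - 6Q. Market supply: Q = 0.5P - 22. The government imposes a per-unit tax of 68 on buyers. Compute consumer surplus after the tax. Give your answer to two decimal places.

Rewriting supply in inverse form: P = 44 + 2Q.
Pre-tax equilibrium: 135 - 6Q = 44 + 2Q gives Q* = 11.375, P* = 66.75.
With the tax, buyers' net willingness to pay falls by 68: (135 - 68) - 6Q = 44 + 2Q, so Q_t = 2.875. Buyers pay P_b = 117.75; sellers receive P_s = P_b - 68 = 49.75.
Consumer surplus is the triangle under demand above P_b: (1/2)(2.875)(135 - 117.75) = 24.7969.

24.80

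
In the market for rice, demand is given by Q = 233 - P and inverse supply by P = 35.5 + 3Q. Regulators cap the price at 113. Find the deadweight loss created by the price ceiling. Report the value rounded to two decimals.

Rewriting demand in inverse form: P = 233 - Q.
Free-market equilibrium: 233 - Q = 35.5 + 3Q gives Q* = 49.375, P* = 183.625.
At P = 113, sellers supply (113 - 35.5)/3 = 25.8333 while buyers want more, so the quantity traded is 25.8333 at price 113.
The lost-trades triangle has base Q* - 25.8333 = 23.5417 and height equal to the gap between the curves at Q = 25.8333, which is 207.1667 - 113 = 94.1667. DWL = (1/2)(23.5417)(94.1667) = 1108.4201.

1108.42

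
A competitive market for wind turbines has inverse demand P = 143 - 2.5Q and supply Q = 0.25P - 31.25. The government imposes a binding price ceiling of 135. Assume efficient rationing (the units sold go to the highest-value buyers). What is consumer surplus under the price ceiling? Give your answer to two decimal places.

Rewriting supply in inverse form: P = 125 + 4Q.
Without the control, 143 - 2.5Q = 125 + 4Q so Q* = 2.7692 and P* = 136.0769.
At the ceiling price 135, quantity supplied is (135 - 125)/4 = 2.5; supply is the short side, so Q = 2.5 trades at P = 135.
The demand price at Q = 2.5 is 136.75. CS is the trapezoid between demand and 135 over [0, 2.5]: (1/2)[(143 - 135) + (136.75 - 135)](2.5) = 12.1875.

12.19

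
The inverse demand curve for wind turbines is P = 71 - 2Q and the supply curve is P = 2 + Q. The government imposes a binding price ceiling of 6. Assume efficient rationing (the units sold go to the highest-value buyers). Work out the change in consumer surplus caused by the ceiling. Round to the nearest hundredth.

-285.00

Free-market equilibrium: 71 - 2Q = 2 + Q gives Q* = 23, P* = 25.
At P = 6, sellers supply (6 - 2)/1 = 4 while buyers want more, so the quantity traded is 4 at price 6.
CS goes from (1/2)(23)(46) = 529 to 244 (computed as (71 - 6)(4) - (1/2)(2)(4)^2), a change of -285.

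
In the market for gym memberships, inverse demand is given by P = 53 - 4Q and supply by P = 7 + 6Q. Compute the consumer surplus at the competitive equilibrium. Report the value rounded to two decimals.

Set 53 - 4Q = 7 + 6Q, which gives 46 = 10Q, so Q* = 4.6 and P* = 53 - 4(4.6) = 34.6.
Consumer surplus is the triangle under demand above P*: (1/2)(4.6)(53 - 34.6) = (1/2)(4.6)(18.4) = 42.32.

42.32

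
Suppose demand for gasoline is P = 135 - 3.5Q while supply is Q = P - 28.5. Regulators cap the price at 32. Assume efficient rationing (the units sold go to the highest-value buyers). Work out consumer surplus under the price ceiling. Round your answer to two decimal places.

339.06

Rewriting supply in inverse form: P = 28.5 + Q.
Without the control, 135 - 3.5Q = 28.5 + Q so Q* = 23.6667 and P* = 52.1667.
At the ceiling price 32, quantity supplied is (32 - 28.5)/1 = 3.5; supply is the short side, so Q = 3.5 trades at P = 32.
The demand price at Q = 3.5 is 122.75. CS is the trapezoid between demand and 32 over [0, 3.5]: (1/2)[(135 - 32) + (122.75 - 32)](3.5) = 339.0625.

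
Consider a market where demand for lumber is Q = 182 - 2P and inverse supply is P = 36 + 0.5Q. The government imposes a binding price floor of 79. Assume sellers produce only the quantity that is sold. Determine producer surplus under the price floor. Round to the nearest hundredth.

Rewriting demand in inverse form: P = 91 - 0.5Q.
Without the control, 91 - 0.5Q = 36 + 0.5Q so Q* = 55 and P* = 63.5.
At P = 79, buyers demand (91 - 79)/0.5 = 24 while sellers would supply more, so the quantity traded is 24 at price 79.
The supply price at Q = 24 is 48. PS is the trapezoid between 79 and supply over [0, 24]: (1/2)[(79 - 36) + (79 - 48)](24) = 888.

888.00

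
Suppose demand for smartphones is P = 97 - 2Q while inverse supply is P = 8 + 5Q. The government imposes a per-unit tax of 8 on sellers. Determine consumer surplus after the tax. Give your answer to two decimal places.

133.90

Pre-tax equilibrium: 97 - 2Q = 8 + 5Q gives Q* = 12.7143, P* = 71.5714.
With the tax, sellers need 8 more per unit: 97 - 2Q = 8 + 5Q + 8, so Q_t = 11.5714. Buyers pay P_b = 73.8571; sellers receive P_s = P_b - 8 = 65.8571.
Consumer surplus is the triangle under demand above P_b: (1/2)(11.5714)(97 - 73.8571) = 133.898.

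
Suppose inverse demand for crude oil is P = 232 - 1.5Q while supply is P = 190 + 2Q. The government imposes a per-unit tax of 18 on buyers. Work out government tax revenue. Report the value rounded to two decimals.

123.43

Pre-tax equilibrium: 232 - 1.5Q = 190 + 2Q gives Q* = 12, P* = 214.
With the tax, buyers' net willingness to pay falls by 18: (232 - 18) - 1.5Q = 190 + 2Q, so Q_t = 6.8571. Buyers pay P_b = 221.7143; sellers receive P_s = P_b - 18 = 203.7143.
Tax revenue = t x Q_t = 18 x 6.8571 = 123.4286.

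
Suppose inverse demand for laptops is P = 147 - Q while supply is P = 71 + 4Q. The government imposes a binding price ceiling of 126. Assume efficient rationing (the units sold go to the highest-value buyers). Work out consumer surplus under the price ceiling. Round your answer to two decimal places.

Free-market equilibrium: 147 - Q = 71 + 4Q gives Q* = 15.2, P* = 131.8.
At P = 126, sellers supply (126 - 71)/4 = 13.75 while buyers want more, so the quantity traded is 13.75 at price 126.
The demand price at Q = 13.75 is 133.25. CS is the trapezoid between demand and 126 over [0, 13.75]: (1/2)[(147 - 126) + (133.25 - 126)](13.75) = 194.2188.

194.22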